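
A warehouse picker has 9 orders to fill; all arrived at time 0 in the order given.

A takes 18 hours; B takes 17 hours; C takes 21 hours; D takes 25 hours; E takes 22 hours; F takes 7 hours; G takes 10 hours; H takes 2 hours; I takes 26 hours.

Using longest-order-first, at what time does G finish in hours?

LPT (decreasing processing time): I D E C A B G F H.
I: 0→26
D: 26→51
E: 51→73
C: 73→94
A: 94→112
B: 112→129
G: 129→139

139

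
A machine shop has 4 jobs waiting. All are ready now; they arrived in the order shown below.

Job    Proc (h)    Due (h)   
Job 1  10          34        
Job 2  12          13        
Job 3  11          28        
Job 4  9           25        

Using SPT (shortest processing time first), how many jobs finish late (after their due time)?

SPT (increasing processing time): Job 4 Job 1 Job 3 Job 2.
Job 4: 0→9, due 25, tardiness 0
Job 1: 9→19, due 34, tardiness 0
Job 3: 19→30, due 28, tardiness 2
Job 2: 30→42, due 13, tardiness 29
Late jobs: 2.

2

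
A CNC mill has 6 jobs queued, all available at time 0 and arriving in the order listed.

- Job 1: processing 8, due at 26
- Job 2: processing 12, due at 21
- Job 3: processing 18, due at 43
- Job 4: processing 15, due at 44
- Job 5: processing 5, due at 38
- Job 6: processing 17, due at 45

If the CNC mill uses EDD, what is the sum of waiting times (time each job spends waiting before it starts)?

158

EDD (increasing due date): Job 2 Job 1 Job 5 Job 3 Job 4 Job 6.
Job 2: waits 0, runs 0→12
Job 1: waits 12, runs 12→20
Job 5: waits 20, runs 20→25
Job 3: waits 25, runs 25→43
Job 4: waits 43, runs 43→58
Job 6: waits 58, runs 58→75
Sum = 0+12+20+25+43+58 = 158.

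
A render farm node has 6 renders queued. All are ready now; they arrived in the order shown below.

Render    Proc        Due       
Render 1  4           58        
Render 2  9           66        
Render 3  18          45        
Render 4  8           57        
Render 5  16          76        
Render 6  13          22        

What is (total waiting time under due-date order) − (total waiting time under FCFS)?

EDD (increasing due date): Render 6 Render 3 Render 4 Render 1 Render 2 Render 5.
Render 6: waits 0, runs 0→13
Render 3: waits 13, runs 13→31
Render 4: waits 31, runs 31→39
Render 1: waits 39, runs 39→43
Render 2: waits 43, runs 43→52
Render 5: waits 52, runs 52→68
Sum = 0+13+31+39+43+52 = 178.
FIFO (arrival order): Render 1 Render 2 Render 3 Render 4 Render 5 Render 6.
Render 1: waits 0, runs 0→4
Render 2: waits 4, runs 4→13
Render 3: waits 13, runs 13→31
Render 4: waits 31, runs 31→39
Render 5: waits 39, runs 39→55
Render 6: waits 55, runs 55→68
Sum = 0+4+13+31+39+55 = 142.
Difference = 178 − 142 = 36.

36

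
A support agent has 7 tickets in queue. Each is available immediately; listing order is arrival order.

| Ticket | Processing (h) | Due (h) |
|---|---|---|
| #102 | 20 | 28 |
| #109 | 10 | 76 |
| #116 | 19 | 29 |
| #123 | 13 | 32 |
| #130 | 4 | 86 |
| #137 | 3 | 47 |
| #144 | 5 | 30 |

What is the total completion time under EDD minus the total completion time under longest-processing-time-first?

-21

EDD (increasing due date): #102 #116 #144 #123 #137 #109 #130.
#102: 0→20
#116: 20→39
#144: 39→44
#123: 44→57
#137: 57→60
#109: 60→70
#130: 70→74
Sum = 20+39+44+57+60+70+74 = 364.
LPT (decreasing processing time): #102 #116 #123 #109 #144 #130 #137.
#102: 0→20
#116: 20→39
#123: 39→52
#109: 52→62
#144: 62→67
#130: 67→71
#137: 71→74
Sum = 20+39+52+62+67+71+74 = 385.
Difference = 364 − 385 = -21.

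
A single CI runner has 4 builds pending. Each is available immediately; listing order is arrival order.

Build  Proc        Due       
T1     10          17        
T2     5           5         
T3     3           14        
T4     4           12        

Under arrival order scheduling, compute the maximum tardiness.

FIFO (arrival order): T1 T2 T3 T4.
T1: 0→10, due 17, tardiness 0
T2: 10→15, due 5, tardiness 10
T3: 15→18, due 14, tardiness 4
T4: 18→22, due 12, tardiness 10
Maximum = 10.

10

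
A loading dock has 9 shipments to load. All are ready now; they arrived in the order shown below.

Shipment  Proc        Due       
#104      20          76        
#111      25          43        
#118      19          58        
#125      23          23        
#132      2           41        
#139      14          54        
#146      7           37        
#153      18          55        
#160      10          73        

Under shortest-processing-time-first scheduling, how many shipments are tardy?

SPT (increasing processing time): #132 #146 #160 #139 #153 #118 #104 #125 #111.
#132: 0→2, due 41, tardiness 0
#146: 2→9, due 37, tardiness 0
#160: 9→19, due 73, tardiness 0
#139: 19→33, due 54, tardiness 0
#153: 33→51, due 55, tardiness 0
#118: 51→70, due 58, tardiness 12
#104: 70→90, due 76, tardiness 14
#125: 90→113, due 23, tardiness 90
#111: 113→138, due 43, tardiness 95
Late shipments: 4.

4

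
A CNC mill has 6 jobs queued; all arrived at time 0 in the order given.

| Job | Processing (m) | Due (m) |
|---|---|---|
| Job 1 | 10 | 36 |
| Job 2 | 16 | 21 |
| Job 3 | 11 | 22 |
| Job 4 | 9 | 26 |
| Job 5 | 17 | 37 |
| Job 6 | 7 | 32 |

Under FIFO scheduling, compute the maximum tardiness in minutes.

FIFO (arrival order): Job 1 Job 2 Job 3 Job 4 Job 5 Job 6.
Job 1: 0→10, due 36, tardiness 0
Job 2: 10→26, due 21, tardiness 5
Job 3: 26→37, due 22, tardiness 15
Job 4: 37→46, due 26, tardiness 20
Job 5: 46→63, due 37, tardiness 26
Job 6: 63→70, due 32, tardiness 38
Maximum = 38.

38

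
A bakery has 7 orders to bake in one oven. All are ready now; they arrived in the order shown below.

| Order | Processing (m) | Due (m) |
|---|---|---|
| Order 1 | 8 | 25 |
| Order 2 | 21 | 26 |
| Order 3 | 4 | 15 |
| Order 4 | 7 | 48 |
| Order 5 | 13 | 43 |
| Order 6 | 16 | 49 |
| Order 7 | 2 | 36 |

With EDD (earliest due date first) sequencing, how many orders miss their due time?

EDD (increasing due date): Order 3 Order 1 Order 2 Order 7 Order 5 Order 4 Order 6.
Order 3: 0→4, due 15, tardiness 0
Order 1: 4→12, due 25, tardiness 0
Order 2: 12→33, due 26, tardiness 7
Order 7: 33→35, due 36, tardiness 0
Order 5: 35→48, due 43, tardiness 5
Order 4: 48→55, due 48, tardiness 7
Order 6: 55→71, due 49, tardiness 22
Late orders: 4.

4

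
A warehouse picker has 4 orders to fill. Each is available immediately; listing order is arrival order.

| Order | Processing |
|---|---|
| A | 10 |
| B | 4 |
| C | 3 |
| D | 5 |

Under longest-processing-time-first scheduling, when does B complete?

LPT (decreasing processing time): A D B C.
A: 0→10
D: 10→15
B: 15→19

19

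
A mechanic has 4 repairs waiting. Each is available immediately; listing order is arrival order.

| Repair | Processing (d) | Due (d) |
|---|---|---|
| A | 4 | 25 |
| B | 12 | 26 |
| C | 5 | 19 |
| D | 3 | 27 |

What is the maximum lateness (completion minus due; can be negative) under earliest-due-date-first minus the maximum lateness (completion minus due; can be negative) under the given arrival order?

-5

EDD (increasing due date): C A B D.
C: 0→5, due 19, lateness -14
A: 5→9, due 25, lateness -16
B: 9→21, due 26, lateness -5
D: 21→24, due 27, lateness -3
Maximum = -3.
FIFO (arrival order): A B C D.
A: 0→4, due 25, lateness -21
B: 4→16, due 26, lateness -10
C: 16→21, due 19, lateness 2
D: 21→24, due 27, lateness -3
Maximum = 2.
Difference = -3 − 2 = -5.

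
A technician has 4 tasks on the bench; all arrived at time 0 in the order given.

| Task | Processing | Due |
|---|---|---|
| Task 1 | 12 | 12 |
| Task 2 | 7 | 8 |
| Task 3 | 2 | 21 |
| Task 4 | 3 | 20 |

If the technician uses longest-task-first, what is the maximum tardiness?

11

LPT (decreasing processing time): Task 1 Task 2 Task 4 Task 3.
Task 1: 0→12, due 12, tardiness 0
Task 2: 12→19, due 8, tardiness 11
Task 4: 19→22, due 20, tardiness 2
Task 3: 22→24, due 21, tardiness 3
Maximum = 11.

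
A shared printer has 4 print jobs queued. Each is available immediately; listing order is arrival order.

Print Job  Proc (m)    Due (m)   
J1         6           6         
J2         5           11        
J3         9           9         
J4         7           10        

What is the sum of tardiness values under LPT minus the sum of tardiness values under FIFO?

LPT (decreasing processing time): J3 J4 J1 J2.
J3: 0→9, due 9, tardiness 0
J4: 9→16, due 10, tardiness 6
J1: 16→22, due 6, tardiness 16
J2: 22→27, due 11, tardiness 16
Sum = 0+6+16+16 = 38.
FIFO (arrival order): J1 J2 J3 J4.
J1: 0→6, due 6, tardiness 0
J2: 6→11, due 11, tardiness 0
J3: 11→20, due 9, tardiness 11
J4: 20→27, due 10, tardiness 17
Sum = 0+0+11+17 = 28.
Difference = 38 − 28 = 10.

10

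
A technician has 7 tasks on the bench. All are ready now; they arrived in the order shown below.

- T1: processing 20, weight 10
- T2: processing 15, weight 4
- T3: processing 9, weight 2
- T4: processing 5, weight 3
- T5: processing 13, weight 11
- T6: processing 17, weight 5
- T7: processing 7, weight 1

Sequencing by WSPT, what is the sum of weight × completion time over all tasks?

WSPT (decreasing weight/processing-time ratio): T5 T4 T1 T6 T2 T3 T7.
T5: finishes 13, weight 11, w·C = 143
T4: finishes 18, weight 3, w·C = 54
T1: finishes 38, weight 10, w·C = 380
T6: finishes 55, weight 5, w·C = 275
T2: finishes 70, weight 4, w·C = 280
T3: finishes 79, weight 2, w·C = 158
T7: finishes 86, weight 1, w·C = 86
Sum = 143+54+380+275+280+158+86 = 1376.

1376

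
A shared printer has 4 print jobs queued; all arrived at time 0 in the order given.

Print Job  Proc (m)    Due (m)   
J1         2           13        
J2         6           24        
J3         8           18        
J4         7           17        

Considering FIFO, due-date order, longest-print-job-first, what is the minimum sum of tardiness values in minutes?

FIFO (arrival order): J1 J2 J3 J4.
J1: 0→2, due 13, tardiness 0
J2: 2→8, due 24, tardiness 0
J3: 8→16, due 18, tardiness 0
J4: 16→23, due 17, tardiness 6
Sum = 0+0+0+6 = 6.
EDD (increasing due date): J1 J4 J3 J2.
J1: 0→2, due 13, tardiness 0
J4: 2→9, due 17, tardiness 0
J3: 9→17, due 18, tardiness 0
J2: 17→23, due 24, tardiness 0
Sum = 0+0+0+0 = 0.
LPT (decreasing processing time): J3 J4 J2 J1.
J3: 0→8, due 18, tardiness 0
J4: 8→15, due 17, tardiness 0
J2: 15→21, due 24, tardiness 0
J1: 21→23, due 13, tardiness 10
Sum = 0+0+0+10 = 10.
FIFO 6, EDD 0, LPT 10 → minimum 0.

0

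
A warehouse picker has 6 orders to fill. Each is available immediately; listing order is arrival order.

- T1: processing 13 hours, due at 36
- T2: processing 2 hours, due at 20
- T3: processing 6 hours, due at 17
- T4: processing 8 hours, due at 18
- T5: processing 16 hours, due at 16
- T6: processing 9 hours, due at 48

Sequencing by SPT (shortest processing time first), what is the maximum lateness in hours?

SPT (increasing processing time): T2 T3 T4 T6 T1 T5.
T2: 0→2, due 20, lateness -18
T3: 2→8, due 17, lateness -9
T4: 8→16, due 18, lateness -2
T6: 16→25, due 48, lateness -23
T1: 25→38, due 36, lateness 2
T5: 38→54, due 16, lateness 38
Maximum = 38.

38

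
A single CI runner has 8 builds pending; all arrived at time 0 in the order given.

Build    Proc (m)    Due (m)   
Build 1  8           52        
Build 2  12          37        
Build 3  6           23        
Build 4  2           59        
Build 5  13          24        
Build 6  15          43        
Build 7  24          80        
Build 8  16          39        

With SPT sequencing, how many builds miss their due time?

SPT (increasing processing time): Build 4 Build 3 Build 1 Build 2 Build 5 Build 6 Build 8 Build 7.
Build 4: 0→2, due 59, tardiness 0
Build 3: 2→8, due 23, tardiness 0
Build 1: 8→16, due 52, tardiness 0
Build 2: 16→28, due 37, tardiness 0
Build 5: 28→41, due 24, tardiness 17
Build 6: 41→56, due 43, tardiness 13
Build 8: 56→72, due 39, tardiness 33
Build 7: 72→96, due 80, tardiness 16
Late builds: 4.

4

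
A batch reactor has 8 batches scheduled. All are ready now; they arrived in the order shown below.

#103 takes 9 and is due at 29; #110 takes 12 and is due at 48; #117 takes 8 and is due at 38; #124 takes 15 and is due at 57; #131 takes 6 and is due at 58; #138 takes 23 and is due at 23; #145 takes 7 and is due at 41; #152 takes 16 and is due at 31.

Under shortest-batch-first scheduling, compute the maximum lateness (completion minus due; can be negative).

73

SPT (increasing processing time): #131 #145 #117 #103 #110 #124 #152 #138.
#131: 0→6, due 58, lateness -52
#145: 6→13, due 41, lateness -28
#117: 13→21, due 38, lateness -17
#103: 21→30, due 29, lateness 1
#110: 30→42, due 48, lateness -6
#124: 42→57, due 57, lateness 0
#152: 57→73, due 31, lateness 42
#138: 73→96, due 23, lateness 73
Maximum = 73.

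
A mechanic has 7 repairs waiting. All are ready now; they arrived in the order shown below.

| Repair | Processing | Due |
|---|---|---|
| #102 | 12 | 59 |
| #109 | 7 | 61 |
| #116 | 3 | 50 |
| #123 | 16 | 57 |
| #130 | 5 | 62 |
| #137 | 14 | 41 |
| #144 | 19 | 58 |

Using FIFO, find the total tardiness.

34

FIFO (arrival order): #102 #109 #116 #123 #130 #137 #144.
#102: 0→12, due 59, tardiness 0
#109: 12→19, due 61, tardiness 0
#116: 19→22, due 50, tardiness 0
#123: 22→38, due 57, tardiness 0
#130: 38→43, due 62, tardiness 0
#137: 43→57, due 41, tardiness 16
#144: 57→76, due 58, tardiness 18
Sum = 0+0+0+0+0+16+18 = 34.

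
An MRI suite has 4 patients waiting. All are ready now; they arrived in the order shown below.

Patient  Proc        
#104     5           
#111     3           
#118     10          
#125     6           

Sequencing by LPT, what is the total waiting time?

47

LPT (decreasing processing time): #118 #125 #104 #111.
#118: waits 0, runs 0→10
#125: waits 10, runs 10→16
#104: waits 16, runs 16→21
#111: waits 21, runs 21→24
Sum = 0+10+16+21 = 47.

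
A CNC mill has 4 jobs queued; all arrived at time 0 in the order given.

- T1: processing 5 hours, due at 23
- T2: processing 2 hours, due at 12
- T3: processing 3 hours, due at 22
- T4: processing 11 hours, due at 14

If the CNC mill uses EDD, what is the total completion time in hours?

52

EDD (increasing due date): T2 T4 T3 T1.
T2: 0→2
T4: 2→13
T3: 13→16
T1: 16→21
Sum = 2+13+16+21 = 52.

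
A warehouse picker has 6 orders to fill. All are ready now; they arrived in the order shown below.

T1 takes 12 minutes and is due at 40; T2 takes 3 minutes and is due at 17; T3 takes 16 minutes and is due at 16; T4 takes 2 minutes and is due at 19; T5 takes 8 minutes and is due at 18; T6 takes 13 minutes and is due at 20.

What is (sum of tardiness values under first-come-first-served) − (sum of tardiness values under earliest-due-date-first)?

29

FIFO (arrival order): T1 T2 T3 T4 T5 T6.
T1: 0→12, due 40, tardiness 0
T2: 12→15, due 17, tardiness 0
T3: 15→31, due 16, tardiness 15
T4: 31→33, due 19, tardiness 14
T5: 33→41, due 18, tardiness 23
T6: 41→54, due 20, tardiness 34
Sum = 0+0+15+14+23+34 = 86.
EDD (increasing due date): T3 T2 T5 T4 T6 T1.
T3: 0→16, due 16, tardiness 0
T2: 16→19, due 17, tardiness 2
T5: 19→27, due 18, tardiness 9
T4: 27→29, due 19, tardiness 10
T6: 29→42, due 20, tardiness 22
T1: 42→54, due 40, tardiness 14
Sum = 0+2+9+10+22+14 = 57.
Difference = 86 − 57 = 29.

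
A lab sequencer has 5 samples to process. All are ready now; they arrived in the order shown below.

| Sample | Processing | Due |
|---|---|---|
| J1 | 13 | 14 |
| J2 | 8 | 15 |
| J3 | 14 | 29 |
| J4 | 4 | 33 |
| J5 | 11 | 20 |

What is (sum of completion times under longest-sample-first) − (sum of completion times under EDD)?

13

LPT (decreasing processing time): J3 J1 J5 J2 J4.
J3: 0→14
J1: 14→27
J5: 27→38
J2: 38→46
J4: 46→50
Sum = 14+27+38+46+50 = 175.
EDD (increasing due date): J1 J2 J5 J3 J4.
J1: 0→13
J2: 13→21
J5: 21→32
J3: 32→46
J4: 46→50
Sum = 13+21+32+46+50 = 162.
Difference = 175 − 162 = 13.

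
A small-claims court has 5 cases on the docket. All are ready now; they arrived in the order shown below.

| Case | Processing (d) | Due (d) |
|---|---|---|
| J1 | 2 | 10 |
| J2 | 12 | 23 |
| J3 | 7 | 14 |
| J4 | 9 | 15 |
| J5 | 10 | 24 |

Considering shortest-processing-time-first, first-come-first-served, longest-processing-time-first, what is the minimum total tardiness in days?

24

SPT (increasing processing time): J1 J3 J4 J5 J2.
J1: 0→2, due 10, tardiness 0
J3: 2→9, due 14, tardiness 0
J4: 9→18, due 15, tardiness 3
J5: 18→28, due 24, tardiness 4
J2: 28→40, due 23, tardiness 17
Sum = 0+0+3+4+17 = 24.
FIFO (arrival order): J1 J2 J3 J4 J5.
J1: 0→2, due 10, tardiness 0
J2: 2→14, due 23, tardiness 0
J3: 14→21, due 14, tardiness 7
J4: 21→30, due 15, tardiness 15
J5: 30→40, due 24, tardiness 16
Sum = 0+0+7+15+16 = 38.
LPT (decreasing processing time): J2 J5 J4 J3 J1.
J2: 0→12, due 23, tardiness 0
J5: 12→22, due 24, tardiness 0
J4: 22→31, due 15, tardiness 16
J3: 31→38, due 14, tardiness 24
J1: 38→40, due 10, tardiness 30
Sum = 0+0+16+24+30 = 70.
SPT 24, FIFO 38, LPT 70 → minimum 24.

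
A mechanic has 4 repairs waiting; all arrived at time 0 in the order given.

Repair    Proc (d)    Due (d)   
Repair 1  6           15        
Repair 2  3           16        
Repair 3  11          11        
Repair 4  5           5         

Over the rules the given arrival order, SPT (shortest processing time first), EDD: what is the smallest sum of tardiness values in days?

FIFO (arrival order): Repair 1 Repair 2 Repair 3 Repair 4.
Repair 1: 0→6, due 15, tardiness 0
Repair 2: 6→9, due 16, tardiness 0
Repair 3: 9→20, due 11, tardiness 9
Repair 4: 20→25, due 5, tardiness 20
Sum = 0+0+9+20 = 29.
SPT (increasing processing time): Repair 2 Repair 4 Repair 1 Repair 3.
Repair 2: 0→3, due 16, tardiness 0
Repair 4: 3→8, due 5, tardiness 3
Repair 1: 8→14, due 15, tardiness 0
Repair 3: 14→25, due 11, tardiness 14
Sum = 0+3+0+14 = 17.
EDD (increasing due date): Repair 4 Repair 3 Repair 1 Repair 2.
Repair 4: 0→5, due 5, tardiness 0
Repair 3: 5→16, due 11, tardiness 5
Repair 1: 16→22, due 15, tardiness 7
Repair 2: 22→25, due 16, tardiness 9
Sum = 0+5+7+9 = 21.
FIFO 29, SPT 17, EDD 21 → minimum 17.

17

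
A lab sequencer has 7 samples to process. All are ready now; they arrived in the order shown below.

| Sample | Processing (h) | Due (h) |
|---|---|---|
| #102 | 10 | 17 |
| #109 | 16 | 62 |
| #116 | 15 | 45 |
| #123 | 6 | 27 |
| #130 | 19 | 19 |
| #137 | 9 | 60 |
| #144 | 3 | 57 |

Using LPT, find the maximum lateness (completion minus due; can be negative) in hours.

LPT (decreasing processing time): #130 #109 #116 #102 #137 #123 #144.
#130: 0→19, due 19, lateness 0
#109: 19→35, due 62, lateness -27
#116: 35→50, due 45, lateness 5
#102: 50→60, due 17, lateness 43
#137: 60→69, due 60, lateness 9
#123: 69→75, due 27, lateness 48
#144: 75→78, due 57, lateness 21
Maximum = 48.

48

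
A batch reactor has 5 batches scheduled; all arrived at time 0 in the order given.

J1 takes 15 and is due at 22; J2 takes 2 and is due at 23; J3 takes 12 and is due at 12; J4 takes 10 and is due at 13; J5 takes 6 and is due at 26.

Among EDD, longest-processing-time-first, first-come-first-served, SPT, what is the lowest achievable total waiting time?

58

EDD (increasing due date): J3 J4 J1 J2 J5.
J3: waits 0, runs 0→12
J4: waits 12, runs 12→22
J1: waits 22, runs 22→37
J2: waits 37, runs 37→39
J5: waits 39, runs 39→45
Sum = 0+12+22+37+39 = 110.
LPT (decreasing processing time): J1 J3 J4 J5 J2.
J1: waits 0, runs 0→15
J3: waits 15, runs 15→27
J4: waits 27, runs 27→37
J5: waits 37, runs 37→43
J2: waits 43, runs 43→45
Sum = 0+15+27+37+43 = 122.
FIFO (arrival order): J1 J2 J3 J4 J5.
J1: waits 0, runs 0→15
J2: waits 15, runs 15→17
J3: waits 17, runs 17→29
J4: waits 29, runs 29→39
J5: waits 39, runs 39→45
Sum = 0+15+17+29+39 = 100.
SPT (increasing processing time): J2 J5 J4 J3 J1.
J2: waits 0, runs 0→2
J5: waits 2, runs 2→8
J4: waits 8, runs 8→18
J3: waits 18, runs 18→30
J1: waits 30, runs 30→45
Sum = 0+2+8+18+30 = 58.
EDD 110, LPT 122, FIFO 100, SPT 58 → minimum 58.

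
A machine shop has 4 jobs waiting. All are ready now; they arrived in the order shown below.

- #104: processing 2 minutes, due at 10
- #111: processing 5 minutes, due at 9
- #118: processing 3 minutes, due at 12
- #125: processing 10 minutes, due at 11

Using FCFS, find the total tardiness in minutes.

9

FIFO (arrival order): #104 #111 #118 #125.
#104: 0→2, due 10, tardiness 0
#111: 2→7, due 9, tardiness 0
#118: 7→10, due 12, tardiness 0
#125: 10→20, due 11, tardiness 9
Sum = 0+0+0+9 = 9.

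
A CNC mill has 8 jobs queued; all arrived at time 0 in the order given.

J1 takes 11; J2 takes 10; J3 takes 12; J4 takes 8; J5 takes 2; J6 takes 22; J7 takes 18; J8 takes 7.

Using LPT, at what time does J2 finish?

73

LPT (decreasing processing time): J6 J7 J3 J1 J2 J4 J8 J5.
J6: 0→22
J7: 22→40
J3: 40→52
J1: 52→63
J2: 63→73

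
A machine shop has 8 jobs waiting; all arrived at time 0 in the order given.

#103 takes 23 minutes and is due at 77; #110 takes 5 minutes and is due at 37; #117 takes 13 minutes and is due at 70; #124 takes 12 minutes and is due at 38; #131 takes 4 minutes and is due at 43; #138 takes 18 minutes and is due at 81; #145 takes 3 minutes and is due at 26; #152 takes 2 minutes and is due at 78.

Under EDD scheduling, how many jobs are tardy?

0

EDD (increasing due date): #145 #110 #124 #131 #117 #103 #152 #138.
#145: 0→3, due 26, tardiness 0
#110: 3→8, due 37, tardiness 0
#124: 8→20, due 38, tardiness 0
#131: 20→24, due 43, tardiness 0
#117: 24→37, due 70, tardiness 0
#103: 37→60, due 77, tardiness 0
#152: 60→62, due 78, tardiness 0
#138: 62→80, due 81, tardiness 0
Late jobs: 0.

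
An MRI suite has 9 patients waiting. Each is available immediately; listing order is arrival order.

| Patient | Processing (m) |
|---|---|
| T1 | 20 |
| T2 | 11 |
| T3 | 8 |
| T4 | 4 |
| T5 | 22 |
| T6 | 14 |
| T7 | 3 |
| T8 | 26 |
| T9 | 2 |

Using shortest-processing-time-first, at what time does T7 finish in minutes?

SPT (increasing processing time): T9 T7 T4 T3 T2 T6 T1 T5 T8.
T9: 0→2
T7: 2→5

5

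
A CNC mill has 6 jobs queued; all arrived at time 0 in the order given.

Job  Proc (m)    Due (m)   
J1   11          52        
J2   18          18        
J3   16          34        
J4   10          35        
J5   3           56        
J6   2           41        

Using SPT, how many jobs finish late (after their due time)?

SPT (increasing processing time): J6 J5 J4 J1 J3 J2.
J6: 0→2, due 41, tardiness 0
J5: 2→5, due 56, tardiness 0
J4: 5→15, due 35, tardiness 0
J1: 15→26, due 52, tardiness 0
J3: 26→42, due 34, tardiness 8
J2: 42→60, due 18, tardiness 42
Late jobs: 2.

2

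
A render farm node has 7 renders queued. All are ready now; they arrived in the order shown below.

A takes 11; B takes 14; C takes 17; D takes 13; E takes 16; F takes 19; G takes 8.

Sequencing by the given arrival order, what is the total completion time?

392

FIFO (arrival order): A B C D E F G.
A: 0→11
B: 11→25
C: 25→42
D: 42→55
E: 55→71
F: 71→90
G: 90→98
Sum = 11+25+42+55+71+90+98 = 392.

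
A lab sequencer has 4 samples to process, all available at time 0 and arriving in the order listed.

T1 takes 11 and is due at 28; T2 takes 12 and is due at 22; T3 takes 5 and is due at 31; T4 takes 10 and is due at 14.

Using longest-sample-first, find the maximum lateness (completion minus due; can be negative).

19

LPT (decreasing processing time): T2 T1 T4 T3.
T2: 0→12, due 22, lateness -10
T1: 12→23, due 28, lateness -5
T4: 23→33, due 14, lateness 19
T3: 33→38, due 31, lateness 7
Maximum = 19.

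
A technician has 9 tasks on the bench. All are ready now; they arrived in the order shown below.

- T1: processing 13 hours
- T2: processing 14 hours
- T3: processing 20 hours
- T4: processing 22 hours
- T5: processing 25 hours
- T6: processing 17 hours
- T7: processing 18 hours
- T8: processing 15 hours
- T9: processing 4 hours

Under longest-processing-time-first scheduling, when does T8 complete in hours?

117

LPT (decreasing processing time): T5 T4 T3 T7 T6 T8 T2 T1 T9.
T5: 0→25
T4: 25→47
T3: 47→67
T7: 67→85
T6: 85→102
T8: 102→117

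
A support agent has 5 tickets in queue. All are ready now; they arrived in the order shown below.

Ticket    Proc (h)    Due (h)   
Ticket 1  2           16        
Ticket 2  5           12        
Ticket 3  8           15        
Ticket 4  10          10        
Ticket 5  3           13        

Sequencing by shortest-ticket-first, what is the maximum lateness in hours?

SPT (increasing processing time): Ticket 1 Ticket 5 Ticket 2 Ticket 3 Ticket 4.
Ticket 1: 0→2, due 16, lateness -14
Ticket 5: 2→5, due 13, lateness -8
Ticket 2: 5→10, due 12, lateness -2
Ticket 3: 10→18, due 15, lateness 3
Ticket 4: 18→28, due 10, lateness 18
Maximum = 18.

18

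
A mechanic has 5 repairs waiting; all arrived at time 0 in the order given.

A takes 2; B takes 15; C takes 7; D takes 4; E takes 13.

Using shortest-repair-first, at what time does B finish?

41

SPT (increasing processing time): A D C E B.
A: 0→2
D: 2→6
C: 6→13
E: 13→26
B: 26→41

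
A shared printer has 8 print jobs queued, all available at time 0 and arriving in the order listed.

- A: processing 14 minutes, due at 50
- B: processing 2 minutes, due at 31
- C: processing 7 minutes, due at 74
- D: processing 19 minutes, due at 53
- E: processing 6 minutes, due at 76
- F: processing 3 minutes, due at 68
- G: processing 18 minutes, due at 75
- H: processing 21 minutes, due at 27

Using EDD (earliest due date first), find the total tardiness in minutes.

EDD (increasing due date): H B A D F C G E.
H: 0→21, due 27, tardiness 0
B: 21→23, due 31, tardiness 0
A: 23→37, due 50, tardiness 0
D: 37→56, due 53, tardiness 3
F: 56→59, due 68, tardiness 0
C: 59→66, due 74, tardiness 0
G: 66→84, due 75, tardiness 9
E: 84→90, due 76, tardiness 14
Sum = 0+0+0+3+0+0+9+14 = 26.

26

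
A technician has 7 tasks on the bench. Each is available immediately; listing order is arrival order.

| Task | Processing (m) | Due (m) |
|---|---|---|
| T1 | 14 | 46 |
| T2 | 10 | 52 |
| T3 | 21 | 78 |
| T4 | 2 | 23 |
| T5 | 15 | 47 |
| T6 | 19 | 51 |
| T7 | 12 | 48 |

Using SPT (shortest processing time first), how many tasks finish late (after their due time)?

3

SPT (increasing processing time): T4 T2 T7 T1 T5 T6 T3.
T4: 0→2, due 23, tardiness 0
T2: 2→12, due 52, tardiness 0
T7: 12→24, due 48, tardiness 0
T1: 24→38, due 46, tardiness 0
T5: 38→53, due 47, tardiness 6
T6: 53→72, due 51, tardiness 21
T3: 72→93, due 78, tardiness 15
Late tasks: 3.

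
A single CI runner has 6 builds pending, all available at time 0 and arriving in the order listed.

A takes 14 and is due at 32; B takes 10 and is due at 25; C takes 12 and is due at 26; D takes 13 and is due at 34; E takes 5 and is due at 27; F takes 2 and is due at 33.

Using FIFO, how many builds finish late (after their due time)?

FIFO (arrival order): A B C D E F.
A: 0→14, due 32, tardiness 0
B: 14→24, due 25, tardiness 0
C: 24→36, due 26, tardiness 10
D: 36→49, due 34, tardiness 15
E: 49→54, due 27, tardiness 27
F: 54→56, due 33, tardiness 23
Late builds: 4.

4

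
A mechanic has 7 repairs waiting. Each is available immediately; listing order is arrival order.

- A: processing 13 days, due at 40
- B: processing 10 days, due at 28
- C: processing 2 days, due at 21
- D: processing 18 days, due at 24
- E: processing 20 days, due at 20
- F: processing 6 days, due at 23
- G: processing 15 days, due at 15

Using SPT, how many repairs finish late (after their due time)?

SPT (increasing processing time): C F B A G D E.
C: 0→2, due 21, tardiness 0
F: 2→8, due 23, tardiness 0
B: 8→18, due 28, tardiness 0
A: 18→31, due 40, tardiness 0
G: 31→46, due 15, tardiness 31
D: 46→64, due 24, tardiness 40
E: 64→84, due 20, tardiness 64
Late repairs: 3.

3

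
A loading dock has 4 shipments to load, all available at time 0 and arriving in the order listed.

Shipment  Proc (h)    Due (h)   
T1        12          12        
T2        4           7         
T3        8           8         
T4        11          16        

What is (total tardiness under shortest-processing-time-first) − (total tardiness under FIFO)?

-10

SPT (increasing processing time): T2 T3 T4 T1.
T2: 0→4, due 7, tardiness 0
T3: 4→12, due 8, tardiness 4
T4: 12→23, due 16, tardiness 7
T1: 23→35, due 12, tardiness 23
Sum = 0+4+7+23 = 34.
FIFO (arrival order): T1 T2 T3 T4.
T1: 0→12, due 12, tardiness 0
T2: 12→16, due 7, tardiness 9
T3: 16→24, due 8, tardiness 16
T4: 24→35, due 16, tardiness 19
Sum = 0+9+16+19 = 44.
Difference = 34 − 44 = -10.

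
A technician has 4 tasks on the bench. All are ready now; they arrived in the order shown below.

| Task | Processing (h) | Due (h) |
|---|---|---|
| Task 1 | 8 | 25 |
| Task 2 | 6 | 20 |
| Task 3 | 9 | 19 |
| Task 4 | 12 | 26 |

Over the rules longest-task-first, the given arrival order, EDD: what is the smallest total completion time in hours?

80

LPT (decreasing processing time): Task 4 Task 3 Task 1 Task 2.
Task 4: 0→12
Task 3: 12→21
Task 1: 21→29
Task 2: 29→35
Sum = 12+21+29+35 = 97.
FIFO (arrival order): Task 1 Task 2 Task 3 Task 4.
Task 1: 0→8
Task 2: 8→14
Task 3: 14→23
Task 4: 23→35
Sum = 8+14+23+35 = 80.
EDD (increasing due date): Task 3 Task 2 Task 1 Task 4.
Task 3: 0→9
Task 2: 9→15
Task 1: 15→23
Task 4: 23→35
Sum = 9+15+23+35 = 82.
LPT 97, FIFO 80, EDD 82 → minimum 80.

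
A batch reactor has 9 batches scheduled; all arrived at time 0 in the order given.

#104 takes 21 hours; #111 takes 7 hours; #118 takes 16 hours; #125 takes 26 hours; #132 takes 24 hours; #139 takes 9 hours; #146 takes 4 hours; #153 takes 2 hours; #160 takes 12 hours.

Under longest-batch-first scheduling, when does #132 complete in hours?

50

LPT (decreasing processing time): #125 #132 #104 #118 #160 #139 #111 #146 #153.
#125: 0→26
#132: 26→50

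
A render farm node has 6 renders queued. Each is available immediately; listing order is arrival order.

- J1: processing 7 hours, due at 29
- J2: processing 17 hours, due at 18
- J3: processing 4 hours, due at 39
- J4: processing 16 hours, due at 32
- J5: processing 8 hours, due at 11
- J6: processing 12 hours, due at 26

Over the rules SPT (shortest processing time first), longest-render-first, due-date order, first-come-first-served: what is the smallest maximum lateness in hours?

28

SPT (increasing processing time): J3 J1 J5 J6 J4 J2.
J3: 0→4, due 39, lateness -35
J1: 4→11, due 29, lateness -18
J5: 11→19, due 11, lateness 8
J6: 19→31, due 26, lateness 5
J4: 31→47, due 32, lateness 15
J2: 47→64, due 18, lateness 46
Maximum = 46.
LPT (decreasing processing time): J2 J4 J6 J5 J1 J3.
J2: 0→17, due 18, lateness -1
J4: 17→33, due 32, lateness 1
J6: 33→45, due 26, lateness 19
J5: 45→53, due 11, lateness 42
J1: 53→60, due 29, lateness 31
J3: 60→64, due 39, lateness 25
Maximum = 42.
EDD (increasing due date): J5 J2 J6 J1 J4 J3.
J5: 0→8, due 11, lateness -3
J2: 8→25, due 18, lateness 7
J6: 25→37, due 26, lateness 11
J1: 37→44, due 29, lateness 15
J4: 44→60, due 32, lateness 28
J3: 60→64, due 39, lateness 25
Maximum = 28.
FIFO (arrival order): J1 J2 J3 J4 J5 J6.
J1: 0→7, due 29, lateness -22
J2: 7→24, due 18, lateness 6
J3: 24→28, due 39, lateness -11
J4: 28→44, due 32, lateness 12
J5: 44→52, due 11, lateness 41
J6: 52→64, due 26, lateness 38
Maximum = 41.
SPT 46, LPT 42, EDD 28, FIFO 41 → minimum 28.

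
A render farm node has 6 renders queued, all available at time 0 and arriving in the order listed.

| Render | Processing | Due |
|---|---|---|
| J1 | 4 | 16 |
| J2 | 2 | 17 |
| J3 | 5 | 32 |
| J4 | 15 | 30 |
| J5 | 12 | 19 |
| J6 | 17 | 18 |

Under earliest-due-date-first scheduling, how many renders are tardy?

4

EDD (increasing due date): J1 J2 J6 J5 J4 J3.
J1: 0→4, due 16, tardiness 0
J2: 4→6, due 17, tardiness 0
J6: 6→23, due 18, tardiness 5
J5: 23→35, due 19, tardiness 16
J4: 35→50, due 30, tardiness 20
J3: 50→55, due 32, tardiness 23
Late renders: 4.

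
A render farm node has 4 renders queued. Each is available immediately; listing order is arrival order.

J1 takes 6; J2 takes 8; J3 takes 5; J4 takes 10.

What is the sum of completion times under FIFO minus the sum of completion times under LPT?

FIFO (arrival order): J1 J2 J3 J4.
J1: 0→6
J2: 6→14
J3: 14→19
J4: 19→29
Sum = 6+14+19+29 = 68.
LPT (decreasing processing time): J4 J2 J1 J3.
J4: 0→10
J2: 10→18
J1: 18→24
J3: 24→29
Sum = 10+18+24+29 = 81.
Difference = 68 − 81 = -13.

-13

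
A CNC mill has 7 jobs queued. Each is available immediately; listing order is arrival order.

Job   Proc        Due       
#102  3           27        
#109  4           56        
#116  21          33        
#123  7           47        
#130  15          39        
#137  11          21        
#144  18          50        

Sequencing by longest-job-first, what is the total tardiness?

LPT (decreasing processing time): #116 #144 #130 #137 #123 #109 #102.
#116: 0→21, due 33, tardiness 0
#144: 21→39, due 50, tardiness 0
#130: 39→54, due 39, tardiness 15
#137: 54→65, due 21, tardiness 44
#123: 65→72, due 47, tardiness 25
#109: 72→76, due 56, tardiness 20
#102: 76→79, due 27, tardiness 52
Sum = 0+0+15+44+25+20+52 = 156.

156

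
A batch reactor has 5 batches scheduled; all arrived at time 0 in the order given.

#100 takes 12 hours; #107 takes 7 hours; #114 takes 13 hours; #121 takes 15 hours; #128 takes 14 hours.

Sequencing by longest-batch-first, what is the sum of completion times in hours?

201

LPT (decreasing processing time): #121 #128 #114 #100 #107.
#121: 0→15
#128: 15→29
#114: 29→42
#100: 42→54
#107: 54→61
Sum = 15+29+42+54+61 = 201.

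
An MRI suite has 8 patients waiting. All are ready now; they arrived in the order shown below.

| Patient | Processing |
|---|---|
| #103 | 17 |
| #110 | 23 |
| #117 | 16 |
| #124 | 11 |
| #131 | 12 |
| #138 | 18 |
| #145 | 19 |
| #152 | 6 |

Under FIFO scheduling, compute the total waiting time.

FIFO (arrival order): #103 #110 #117 #124 #131 #138 #145 #152.
#103: waits 0, runs 0→17
#110: waits 17, runs 17→40
#117: waits 40, runs 40→56
#124: waits 56, runs 56→67
#131: waits 67, runs 67→79
#138: waits 79, runs 79→97
#145: waits 97, runs 97→116
#152: waits 116, runs 116→122
Sum = 0+17+40+56+67+79+97+116 = 472.

472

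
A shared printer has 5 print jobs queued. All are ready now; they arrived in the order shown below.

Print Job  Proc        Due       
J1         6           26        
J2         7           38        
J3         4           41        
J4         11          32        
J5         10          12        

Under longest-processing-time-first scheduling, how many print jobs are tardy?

2

LPT (decreasing processing time): J4 J5 J2 J1 J3.
J4: 0→11, due 32, tardiness 0
J5: 11→21, due 12, tardiness 9
J2: 21→28, due 38, tardiness 0
J1: 28→34, due 26, tardiness 8
J3: 34→38, due 41, tardiness 0
Late print jobs: 2.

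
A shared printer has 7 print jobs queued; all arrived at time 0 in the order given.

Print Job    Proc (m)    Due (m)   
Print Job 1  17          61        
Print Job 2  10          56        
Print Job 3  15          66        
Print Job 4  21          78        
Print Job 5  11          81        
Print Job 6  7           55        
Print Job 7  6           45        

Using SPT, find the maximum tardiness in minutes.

SPT (increasing processing time): Print Job 7 Print Job 6 Print Job 2 Print Job 5 Print Job 3 Print Job 1 Print Job 4.
Print Job 7: 0→6, due 45, tardiness 0
Print Job 6: 6→13, due 55, tardiness 0
Print Job 2: 13→23, due 56, tardiness 0
Print Job 5: 23→34, due 81, tardiness 0
Print Job 3: 34→49, due 66, tardiness 0
Print Job 1: 49→66, due 61, tardiness 5
Print Job 4: 66→87, due 78, tardiness 9
Maximum = 9.

9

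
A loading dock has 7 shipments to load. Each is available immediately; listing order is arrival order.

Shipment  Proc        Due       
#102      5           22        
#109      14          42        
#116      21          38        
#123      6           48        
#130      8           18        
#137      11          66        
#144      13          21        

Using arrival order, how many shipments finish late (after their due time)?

FIFO (arrival order): #102 #109 #116 #123 #130 #137 #144.
#102: 0→5, due 22, tardiness 0
#109: 5→19, due 42, tardiness 0
#116: 19→40, due 38, tardiness 2
#123: 40→46, due 48, tardiness 0
#130: 46→54, due 18, tardiness 36
#137: 54→65, due 66, tardiness 0
#144: 65→78, due 21, tardiness 57
Late shipments: 3.

3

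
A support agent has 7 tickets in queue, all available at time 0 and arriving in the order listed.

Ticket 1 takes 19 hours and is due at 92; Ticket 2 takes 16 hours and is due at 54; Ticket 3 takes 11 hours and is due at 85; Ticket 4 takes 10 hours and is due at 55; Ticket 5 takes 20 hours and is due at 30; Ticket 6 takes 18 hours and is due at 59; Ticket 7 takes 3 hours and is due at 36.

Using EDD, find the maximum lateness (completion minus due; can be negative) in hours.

EDD (increasing due date): Ticket 5 Ticket 7 Ticket 2 Ticket 4 Ticket 6 Ticket 3 Ticket 1.
Ticket 5: 0→20, due 30, lateness -10
Ticket 7: 20→23, due 36, lateness -13
Ticket 2: 23→39, due 54, lateness -15
Ticket 4: 39→49, due 55, lateness -6
Ticket 6: 49→67, due 59, lateness 8
Ticket 3: 67→78, due 85, lateness -7
Ticket 1: 78→97, due 92, lateness 5
Maximum = 8.

8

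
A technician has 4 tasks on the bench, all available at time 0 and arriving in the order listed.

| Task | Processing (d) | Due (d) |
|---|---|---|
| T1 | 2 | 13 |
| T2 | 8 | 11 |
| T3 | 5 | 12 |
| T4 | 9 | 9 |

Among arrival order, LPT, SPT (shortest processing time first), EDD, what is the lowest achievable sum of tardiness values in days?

FIFO (arrival order): T1 T2 T3 T4.
T1: 0→2, due 13, tardiness 0
T2: 2→10, due 11, tardiness 0
T3: 10→15, due 12, tardiness 3
T4: 15→24, due 9, tardiness 15
Sum = 0+0+3+15 = 18.
LPT (decreasing processing time): T4 T2 T3 T1.
T4: 0→9, due 9, tardiness 0
T2: 9→17, due 11, tardiness 6
T3: 17→22, due 12, tardiness 10
T1: 22→24, due 13, tardiness 11
Sum = 0+6+10+11 = 27.
SPT (increasing processing time): T1 T3 T2 T4.
T1: 0→2, due 13, tardiness 0
T3: 2→7, due 12, tardiness 0
T2: 7→15, due 11, tardiness 4
T4: 15→24, due 9, tardiness 15
Sum = 0+0+4+15 = 19.
EDD (increasing due date): T4 T2 T3 T1.
T4: 0→9, due 9, tardiness 0
T2: 9→17, due 11, tardiness 6
T3: 17→22, due 12, tardiness 10
T1: 22→24, due 13, tardiness 11
Sum = 0+6+10+11 = 27.
FIFO 18, LPT 27, SPT 19, EDD 27 → minimum 18.

18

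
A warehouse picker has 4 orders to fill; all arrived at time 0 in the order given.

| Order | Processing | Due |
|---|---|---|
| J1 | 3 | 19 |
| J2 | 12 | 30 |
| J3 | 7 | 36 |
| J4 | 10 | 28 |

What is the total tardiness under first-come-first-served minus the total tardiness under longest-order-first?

FIFO (arrival order): J1 J2 J3 J4.
J1: 0→3, due 19, tardiness 0
J2: 3→15, due 30, tardiness 0
J3: 15→22, due 36, tardiness 0
J4: 22→32, due 28, tardiness 4
Sum = 0+0+0+4 = 4.
LPT (decreasing processing time): J2 J4 J3 J1.
J2: 0→12, due 30, tardiness 0
J4: 12→22, due 28, tardiness 0
J3: 22→29, due 36, tardiness 0
J1: 29→32, due 19, tardiness 13
Sum = 0+0+0+13 = 13.
Difference = 4 − 13 = -9.

-9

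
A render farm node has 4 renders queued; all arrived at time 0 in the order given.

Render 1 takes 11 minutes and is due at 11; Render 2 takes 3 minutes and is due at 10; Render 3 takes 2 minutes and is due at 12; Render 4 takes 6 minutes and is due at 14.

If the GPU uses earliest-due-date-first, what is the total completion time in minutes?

EDD (increasing due date): Render 2 Render 1 Render 3 Render 4.
Render 2: 0→3
Render 1: 3→14
Render 3: 14→16
Render 4: 16→22
Sum = 3+14+16+22 = 55.

55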